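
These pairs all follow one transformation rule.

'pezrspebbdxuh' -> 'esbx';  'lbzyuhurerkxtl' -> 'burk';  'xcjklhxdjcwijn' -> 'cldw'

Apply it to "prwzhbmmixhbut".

The transformation: delete the last 2 characters, then keep one character in every 3, starting at position 2 (positions 2nd, 5th, 8th, ...).
Working it through for "prwzhbmmixhbut": intermediate "prwzhbmmixhb", final "rhmh".

rhmh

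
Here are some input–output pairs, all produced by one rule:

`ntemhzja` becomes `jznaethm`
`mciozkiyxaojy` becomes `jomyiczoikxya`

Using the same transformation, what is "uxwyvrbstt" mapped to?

tsutwxvybr

Rule — move the last 3 characters to the front (rotate right by 3), then swap each adjacent pair of characters (1↔2, 3↔4, ...).
For "uxwyvrbstt", step one produces "sttuxwyvrb"; step two turns that into "tsutwxvybr".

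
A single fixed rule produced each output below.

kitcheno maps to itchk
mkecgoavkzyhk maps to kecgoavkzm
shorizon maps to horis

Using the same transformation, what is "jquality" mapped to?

qualj

The pattern: delete the last 3 characters, then move the first character to the end.
"jquality" → "jqual" → "qualj".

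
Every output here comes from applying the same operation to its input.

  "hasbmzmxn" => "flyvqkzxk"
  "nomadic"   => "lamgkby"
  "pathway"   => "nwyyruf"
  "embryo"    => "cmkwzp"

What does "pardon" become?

What's happening: take characters alternately from the front and the back (1st, last, 2nd, 2nd-last, ...), then shift every letter 2 places backward in the alphabet (wrapping around).
On "pardon" that produces "nlympb".

nlympb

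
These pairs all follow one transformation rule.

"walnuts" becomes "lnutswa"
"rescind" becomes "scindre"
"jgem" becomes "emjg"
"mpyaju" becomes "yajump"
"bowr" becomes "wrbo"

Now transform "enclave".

claveen

The transformation: move the first 2 characters to the end (rotate left by 2).
On "enclave" that produces "claveen".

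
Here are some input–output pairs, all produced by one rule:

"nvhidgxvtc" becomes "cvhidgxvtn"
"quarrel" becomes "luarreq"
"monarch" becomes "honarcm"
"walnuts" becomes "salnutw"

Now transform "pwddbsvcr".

rwddbsvcp

The transformation: swap the first and last characters.
On "pwddbsvcr" that produces "rwddbsvcp".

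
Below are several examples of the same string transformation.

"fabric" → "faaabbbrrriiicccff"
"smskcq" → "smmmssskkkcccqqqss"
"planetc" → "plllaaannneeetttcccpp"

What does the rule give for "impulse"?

Each output is the input with this applied: repeat every character 3 times, then move the first 2 characters to the end (rotate left by 2).
For "impulse", step one produces "iiimmmpppuuulllssseee"; step two turns that into "immmpppuuulllssseeeii".

immmpppuuulllssseeeii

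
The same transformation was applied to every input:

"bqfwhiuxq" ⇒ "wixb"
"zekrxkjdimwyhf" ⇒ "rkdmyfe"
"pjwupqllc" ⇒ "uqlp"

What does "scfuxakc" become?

uacc

What's happening: move the first 2 characters to the end (rotate left by 2), then keep every other character starting from the second (positions 2nd, 4th, 6th, ...).
Applying both steps to "scfuxakc": "fuxakcsc", then "uacc".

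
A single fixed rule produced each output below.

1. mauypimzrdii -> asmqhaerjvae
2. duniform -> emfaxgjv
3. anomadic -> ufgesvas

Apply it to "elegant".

The pattern: swap the first and last characters, then shift every letter 8 places backward in the alphabet (wrapping around).
For "elegant", step one produces "tlegane"; step two turns that into "ldwysfw".

ldwysfw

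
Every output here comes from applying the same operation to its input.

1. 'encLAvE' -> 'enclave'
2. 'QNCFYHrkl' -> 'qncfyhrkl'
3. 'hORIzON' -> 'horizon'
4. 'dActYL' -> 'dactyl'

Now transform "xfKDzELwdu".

Each output is the input with this applied: convert every letter to lowercase.
Applying that to "xfKDzELwdu" gives "xfkdzelwdu".

xfkdzelwdu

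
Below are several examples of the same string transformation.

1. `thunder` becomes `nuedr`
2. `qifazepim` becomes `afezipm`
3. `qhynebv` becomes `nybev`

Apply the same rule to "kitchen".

In each case the input is transformed by: swap each adjacent pair of characters (1↔2, 3↔4, ...), then delete the first 2 characters.
Applying both steps to "kitchen": "ikctehn", then "ctehn".

ctehn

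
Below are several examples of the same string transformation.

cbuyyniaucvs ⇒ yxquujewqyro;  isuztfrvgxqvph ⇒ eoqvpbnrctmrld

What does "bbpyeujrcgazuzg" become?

Each output is the input with this applied: shift every letter 4 places backward in the alphabet (wrapping around).
On "bbpyeujrcgazuzg" that produces "xxluaqfnycwvqvc".

xxluaqfnycwvqvc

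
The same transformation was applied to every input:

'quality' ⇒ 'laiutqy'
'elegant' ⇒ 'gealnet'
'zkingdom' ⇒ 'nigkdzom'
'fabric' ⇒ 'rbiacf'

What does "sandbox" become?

Each output is the input with this applied: move the first 3 characters to the end (rotate left by 3), then take characters alternately from the front and the back (1st, last, 2nd, 2nd-last, ...).
"sandbox" → "dnbaosx".
(Check on "zkingdom": → "ngdomzki" → "nigkdzom" ✓)

dnbaosx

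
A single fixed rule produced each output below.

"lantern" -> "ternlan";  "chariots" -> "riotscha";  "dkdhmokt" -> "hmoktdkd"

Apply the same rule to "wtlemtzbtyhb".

emtzbtyhbwtl

The transformation: move the first 3 characters to the end (rotate left by 3).
On "wtlemtzbtyhb" that produces "emtzbtyhbwtl".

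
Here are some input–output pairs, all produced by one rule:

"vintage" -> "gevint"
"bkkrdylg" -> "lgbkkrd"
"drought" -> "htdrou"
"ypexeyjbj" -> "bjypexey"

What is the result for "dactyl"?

yldac

Each output is the input with this applied: move the last 3 characters to the front (rotate right by 3), then delete the first character.
So "dactyl" becomes "yldac".
(Check on "bkkrdylg": → "ylgbkkrd" → "lgbkkrd" ✓)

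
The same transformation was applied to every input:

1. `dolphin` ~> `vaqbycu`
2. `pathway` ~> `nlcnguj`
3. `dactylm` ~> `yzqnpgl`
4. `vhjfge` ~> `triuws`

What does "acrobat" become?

Each output is the input with this applied: move the last 2 characters to the front (rotate right by 2), then shift every letter 13 places forward in the alphabet (wrapping around) — i.e. ROT13.
Starting from "acrobat": after the first operation, "atacrob"; after the second, "ngnpebo".

ngnpebo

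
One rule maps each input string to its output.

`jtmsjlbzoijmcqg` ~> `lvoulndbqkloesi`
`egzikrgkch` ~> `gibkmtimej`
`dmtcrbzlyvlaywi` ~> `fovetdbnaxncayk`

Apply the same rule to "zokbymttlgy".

Looking at the pairs, the operation is to shift every letter 2 places forward in the alphabet (wrapping around).
For "zokbymttlgy" the result is "bqmdaovvnia".

bqmdaovvnia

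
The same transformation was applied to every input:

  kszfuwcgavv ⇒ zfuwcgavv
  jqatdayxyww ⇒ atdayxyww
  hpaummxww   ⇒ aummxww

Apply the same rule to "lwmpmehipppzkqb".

Each output is the input with this applied: delete the first 2 characters.
So "lwmpmehipppzkqb" becomes "mpmehipppzkqb".

mpmehipppzkqb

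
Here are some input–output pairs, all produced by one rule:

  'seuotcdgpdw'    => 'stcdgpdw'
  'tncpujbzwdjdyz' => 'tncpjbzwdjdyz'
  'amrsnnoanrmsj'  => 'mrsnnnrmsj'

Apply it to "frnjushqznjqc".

frnjshqznjqc

In each case the input is transformed by: remove every vowel.
For "frnjushqznjqc" the result is "frnjshqznjqc".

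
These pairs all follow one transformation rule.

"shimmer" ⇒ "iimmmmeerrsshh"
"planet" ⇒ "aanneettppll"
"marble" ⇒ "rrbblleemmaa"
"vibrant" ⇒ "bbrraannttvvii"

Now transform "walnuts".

llnnuuttsswwaa

In each case the input is transformed by: move the first 2 characters to the end (rotate left by 2), then double every character.
Starting from "walnuts": after the first operation, "lnutswa"; after the second, "llnnuuttsswwaa".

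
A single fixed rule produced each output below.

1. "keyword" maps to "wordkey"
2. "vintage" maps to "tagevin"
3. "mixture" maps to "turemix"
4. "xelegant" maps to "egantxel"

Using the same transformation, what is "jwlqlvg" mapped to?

The transformation: move the first 3 characters to the end (rotate left by 3).
So "jwlqlvg" becomes "qlvgjwl".

qlvgjwl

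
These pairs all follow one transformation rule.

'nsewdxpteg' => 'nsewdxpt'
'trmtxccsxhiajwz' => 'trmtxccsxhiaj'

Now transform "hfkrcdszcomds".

In each case the input is transformed by: delete the last 2 characters.
So "hfkrcdszcomds" becomes "hfkrcdszcom".

hfkrcdszcom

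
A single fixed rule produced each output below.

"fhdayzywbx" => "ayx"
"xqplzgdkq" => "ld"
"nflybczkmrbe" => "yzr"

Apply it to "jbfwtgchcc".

The pattern: delete the first 2 characters, then keep one character in every 3, starting at position 2 (positions 2nd, 5th, 8th, ...).
For "jbfwtgchcc" the result is "wcc".

wcc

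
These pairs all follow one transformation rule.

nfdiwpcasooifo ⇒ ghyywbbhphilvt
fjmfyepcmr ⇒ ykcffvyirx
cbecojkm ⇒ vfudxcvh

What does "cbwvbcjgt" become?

vmuzpcovu

In each case the input is transformed by: shift every letter 7 places backward in the alphabet (wrapping around), then take characters alternately from the front and the back (1st, last, 2nd, 2nd-last, ...).
Applying both steps to "cbwvbcjgt": "vupouvczm", then "vmuzpcovu".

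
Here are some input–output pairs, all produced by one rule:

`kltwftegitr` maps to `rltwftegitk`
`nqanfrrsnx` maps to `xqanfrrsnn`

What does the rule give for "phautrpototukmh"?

hhautrpototukmp

The transformation: swap the first and last characters.
So "phautrpototukmh" becomes "hhautrpototukmp".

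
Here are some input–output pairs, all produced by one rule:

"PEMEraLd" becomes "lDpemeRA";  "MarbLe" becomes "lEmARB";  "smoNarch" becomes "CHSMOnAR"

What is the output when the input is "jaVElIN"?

The rule is to move the last 2 characters to the front (rotate right by 2), then flip the case of every letter.
For "jaVElIN", step one produces "INjaVEl"; step two turns that into "inJAveL".
(Check on "smoNarch": → "chsmoNar" → "CHSMOnAR" ✓)

inJAveL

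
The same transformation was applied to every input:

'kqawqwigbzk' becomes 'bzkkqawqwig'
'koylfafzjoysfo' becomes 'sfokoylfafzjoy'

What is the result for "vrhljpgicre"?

The rule is to move the last 3 characters to the front (rotate right by 3).
Doing the same to "vrhljpgicre": "crevrhljpgi".

crevrhljpgi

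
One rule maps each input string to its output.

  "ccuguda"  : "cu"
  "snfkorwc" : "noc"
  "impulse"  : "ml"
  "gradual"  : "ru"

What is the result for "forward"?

oa

The pattern: keep one character in every 3, starting at position 2 (positions 2nd, 5th, 8th, ...).
On "forward" that produces "oa".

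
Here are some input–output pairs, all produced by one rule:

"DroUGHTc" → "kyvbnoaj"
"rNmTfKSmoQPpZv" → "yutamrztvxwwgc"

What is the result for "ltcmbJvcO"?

sajtiqcjv

What's happening: shift every letter 7 places forward in the alphabet (wrapping around), then convert every letter to lowercase.
Applying both steps to "ltcmbJvcO": "sajtiQcjV", then "sajtiqcjv".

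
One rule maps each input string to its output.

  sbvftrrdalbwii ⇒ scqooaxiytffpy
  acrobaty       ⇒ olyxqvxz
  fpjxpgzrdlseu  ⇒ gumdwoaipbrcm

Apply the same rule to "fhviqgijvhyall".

sfndfgsevxiice

The pattern: move the first 2 characters to the end (rotate left by 2), then shift every letter 3 places backward in the alphabet (wrapping around).
Working it through for "fhviqgijvhyall": intermediate "viqgijvhyallfh", final "sfndfgsevxiice".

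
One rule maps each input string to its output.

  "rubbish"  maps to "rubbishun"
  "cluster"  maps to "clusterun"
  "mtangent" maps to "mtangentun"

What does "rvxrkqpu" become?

Each output is the input with this applied: append "un".
"rvxrkqpu" → "rvxrkqpuun".

rvxrkqpuun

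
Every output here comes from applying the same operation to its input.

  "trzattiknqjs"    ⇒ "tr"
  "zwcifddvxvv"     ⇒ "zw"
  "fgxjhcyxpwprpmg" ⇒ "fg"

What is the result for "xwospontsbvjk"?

The pattern: keep only the first 2 characters.
Applying that to "xwospontsbvjk" gives "xw".

xw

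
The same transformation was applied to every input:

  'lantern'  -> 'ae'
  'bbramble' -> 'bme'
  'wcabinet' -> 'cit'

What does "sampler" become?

al

Each output is the input with this applied: keep one character in every 3, starting at position 2 (positions 2nd, 5th, 8th, ...).
Doing the same to "sampler": "al".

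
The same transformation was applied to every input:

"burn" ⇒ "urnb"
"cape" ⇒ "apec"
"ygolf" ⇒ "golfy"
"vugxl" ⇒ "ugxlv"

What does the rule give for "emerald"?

The pattern: move the first character to the end.
"emerald" → "meralde".

meralde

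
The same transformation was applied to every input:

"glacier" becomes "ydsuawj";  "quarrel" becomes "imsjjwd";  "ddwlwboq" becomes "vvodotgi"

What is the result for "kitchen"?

caluzwf

What's happening: shift every letter 8 places backward in the alphabet (wrapping around).
Applying that to "kitchen" gives "caluzwf".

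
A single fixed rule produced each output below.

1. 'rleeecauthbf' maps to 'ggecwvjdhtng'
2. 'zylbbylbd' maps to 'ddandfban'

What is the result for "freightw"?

Looking at the pairs, the operation is to shift every letter 2 places forward in the alphabet (wrapping around), then move the first 3 characters to the end (rotate left by 3).
On "freightw": the first step gives "htgkijvy", and the second then gives "kijvyhtg".

kijvyhtg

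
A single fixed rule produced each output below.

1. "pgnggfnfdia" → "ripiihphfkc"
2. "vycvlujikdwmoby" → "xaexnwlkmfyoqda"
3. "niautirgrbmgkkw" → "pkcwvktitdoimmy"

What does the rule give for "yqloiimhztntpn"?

asnqkkojbvpvrp

Each output is the input with this applied: shift every letter 2 places forward in the alphabet (wrapping around).
Doing the same to "yqloiimhztntpn": "asnqkkojbvpvrp".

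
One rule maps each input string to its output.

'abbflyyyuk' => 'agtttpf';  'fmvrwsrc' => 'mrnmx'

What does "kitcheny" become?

xczit

The rule is to shift every letter 5 places backward in the alphabet (wrapping around), then delete the first 3 characters.
For "kitcheny", step one produces "fdoxczit"; step two turns that into "xczit".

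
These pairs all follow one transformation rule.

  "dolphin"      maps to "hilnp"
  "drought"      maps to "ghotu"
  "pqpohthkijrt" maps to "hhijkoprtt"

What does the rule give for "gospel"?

elps

Each output is the input with this applied: delete the first 2 characters, then sort the characters into alphabetical order.
Starting from "gospel": after the first operation, "spel"; after the second, "elps".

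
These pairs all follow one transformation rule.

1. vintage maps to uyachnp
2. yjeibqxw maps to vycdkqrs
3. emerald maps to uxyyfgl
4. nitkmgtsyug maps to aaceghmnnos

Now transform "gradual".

uuxaflo

Looking at the pairs, the operation is to sort the characters into alphabetical order, then shift every letter 6 places backward in the alphabet (wrapping around).
Applying both steps to "gradual": "aadglru", then "uuxaflo".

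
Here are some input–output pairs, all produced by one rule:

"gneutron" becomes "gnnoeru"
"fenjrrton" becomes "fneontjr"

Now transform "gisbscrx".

The pattern: take characters alternately from the front and the back (1st, last, 2nd, 2nd-last, ...), then delete the last character.
"gisbscrx" → "gxirscbs" → "gxirscb".

gxirscb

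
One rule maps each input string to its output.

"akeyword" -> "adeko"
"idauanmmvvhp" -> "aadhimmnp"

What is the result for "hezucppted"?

cdeehpp

The transformation: sort the characters into alphabetical order, then delete the last 3 characters.
"hezucppted" → "cdeehpptuz" → "cdeehpp".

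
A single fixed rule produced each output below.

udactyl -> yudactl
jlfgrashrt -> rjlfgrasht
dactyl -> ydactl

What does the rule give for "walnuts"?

twalnus

The transformation: move the last character to the front, then swap the first and last characters.
"walnuts" → "twalnus".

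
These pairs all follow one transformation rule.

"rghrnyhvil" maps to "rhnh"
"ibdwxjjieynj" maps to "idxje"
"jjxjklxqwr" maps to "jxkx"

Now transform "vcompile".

In each case the input is transformed by: delete the last 3 characters, then keep every other character starting from the first (positions 1st, 3rd, 5th, ...).
On "vcompile": the first step gives "vcomp", and the second then gives "vop".

vop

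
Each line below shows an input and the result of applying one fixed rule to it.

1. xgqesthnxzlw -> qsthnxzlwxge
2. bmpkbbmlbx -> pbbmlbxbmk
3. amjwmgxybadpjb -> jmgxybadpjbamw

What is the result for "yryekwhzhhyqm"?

ykwhzhhyqmyre

Each output is the input with this applied: move the first 3 characters to the end (rotate left by 3), then swap the first and last characters.
"yryekwhzhhyqm" → "ekwhzhhyqmyry" → "ykwhzhhyqmyre".
(Check on "bmpkbbmlbx": → "kbbmlbxbmp" → "pbbmlbxbmk" ✓)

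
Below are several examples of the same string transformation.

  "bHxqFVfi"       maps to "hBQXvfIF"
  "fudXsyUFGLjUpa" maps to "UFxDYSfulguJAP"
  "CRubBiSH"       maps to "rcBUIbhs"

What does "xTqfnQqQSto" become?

tXFQqNqQTsO

Each output is the input with this applied: flip the case of every letter, then swap each adjacent pair of characters (1↔2, 3↔4, ...).
Working it through for "xTqfnQqQSto": intermediate "XtQFNqQqsTO", final "tXFQqNqQTsO".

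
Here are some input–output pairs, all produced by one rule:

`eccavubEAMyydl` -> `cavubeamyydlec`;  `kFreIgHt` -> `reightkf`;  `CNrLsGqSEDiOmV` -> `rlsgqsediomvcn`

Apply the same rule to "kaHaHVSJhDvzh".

hahvsjhdvzhka

Looking at the pairs, the operation is to move the first 2 characters to the end (rotate left by 2), then convert every letter to lowercase.
Applying both steps to "kaHaHVSJhDvzh": "HaHVSJhDvzhka", then "hahvsjhdvzhka".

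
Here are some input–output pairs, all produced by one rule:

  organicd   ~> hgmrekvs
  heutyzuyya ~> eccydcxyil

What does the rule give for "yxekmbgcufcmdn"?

rhqgjygkfqoibc

Each output is the input with this applied: shift every letter 4 places forward in the alphabet (wrapping around), then reverse the string.
Working it through for "yxekmbgcufcmdn": intermediate "cbioqfkgyjgqhr", final "rhqgjygkfqoibc".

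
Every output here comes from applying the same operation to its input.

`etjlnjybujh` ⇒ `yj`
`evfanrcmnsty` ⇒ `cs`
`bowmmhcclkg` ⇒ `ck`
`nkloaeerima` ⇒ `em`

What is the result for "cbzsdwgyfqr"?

gq

Each output is the input with this applied: keep one character in every 3, starting at position 1 (positions 1st, 4th, 7th, ...), then delete the first 2 characters.
Working it through for "cbzsdwgyfqr": intermediate "csgq", final "gq".
(Check on "nkloaeerima": → "noem" → "em" ✓)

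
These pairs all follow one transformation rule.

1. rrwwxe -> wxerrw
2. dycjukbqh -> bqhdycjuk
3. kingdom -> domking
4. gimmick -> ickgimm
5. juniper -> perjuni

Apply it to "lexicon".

conlexi

Each output is the input with this applied: move the last 3 characters to the front (rotate right by 3).
For "lexicon" the result is "conlexi".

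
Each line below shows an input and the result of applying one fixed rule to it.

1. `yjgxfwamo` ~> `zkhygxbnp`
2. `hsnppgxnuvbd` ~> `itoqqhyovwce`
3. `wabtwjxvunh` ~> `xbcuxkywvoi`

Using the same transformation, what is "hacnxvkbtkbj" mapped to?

ibdoywlculck

The rule is to shift every letter 1 place forward in the alphabet (wrapping around).
Applying that to "hacnxvkbtkbj" gives "ibdoywlculck".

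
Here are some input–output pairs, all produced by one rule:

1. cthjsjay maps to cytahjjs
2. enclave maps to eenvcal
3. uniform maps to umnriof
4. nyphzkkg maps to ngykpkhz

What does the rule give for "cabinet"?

ctaebni

The transformation: take characters alternately from the front and the back (1st, last, 2nd, 2nd-last, ...).
Applying that to "cabinet" gives "ctaebni".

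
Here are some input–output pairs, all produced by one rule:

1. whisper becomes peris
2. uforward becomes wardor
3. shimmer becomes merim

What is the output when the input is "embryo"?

The pattern: delete the first 2 characters, then move the first 2 characters to the end (rotate left by 2).
On "embryo": the first step gives "bryo", and the second then gives "yobr".

yobr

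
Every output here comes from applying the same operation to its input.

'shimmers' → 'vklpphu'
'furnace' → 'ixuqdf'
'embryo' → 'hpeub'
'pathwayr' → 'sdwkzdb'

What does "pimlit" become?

The pattern: delete the last character, then shift every letter 3 places forward in the alphabet (wrapping around).
Doing the same to "pimlit": "slpol".

slpol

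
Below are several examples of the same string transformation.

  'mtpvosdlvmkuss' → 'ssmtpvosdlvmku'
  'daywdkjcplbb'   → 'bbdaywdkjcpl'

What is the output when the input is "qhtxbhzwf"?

wfqhtxbhz

Looking at the pairs, the operation is to move the last 2 characters to the front (rotate right by 2).
"qhtxbhzwf" → "wfqhtxbhz".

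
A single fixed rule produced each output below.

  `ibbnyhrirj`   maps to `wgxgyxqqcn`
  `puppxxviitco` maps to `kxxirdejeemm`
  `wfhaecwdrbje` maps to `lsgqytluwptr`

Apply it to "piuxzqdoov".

What's happening: shift every letter 11 places backward in the alphabet (wrapping around), then swap the front and back halves of the string.
Working it through for "piuxzqdoov": intermediate "exjmofsddk", final "fsddkexjmo".

fsddkexjmo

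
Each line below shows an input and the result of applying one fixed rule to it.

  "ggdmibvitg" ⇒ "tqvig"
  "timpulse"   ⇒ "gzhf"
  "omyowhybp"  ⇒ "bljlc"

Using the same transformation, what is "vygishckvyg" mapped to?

Each output is the input with this applied: shift every letter 13 places forward in the alphabet (wrapping around) — i.e. ROT13, then keep every other character starting from the first (positions 1st, 3rd, 5th, ...).
Doing the same to "vygishckvyg": "itfpit".

itfpit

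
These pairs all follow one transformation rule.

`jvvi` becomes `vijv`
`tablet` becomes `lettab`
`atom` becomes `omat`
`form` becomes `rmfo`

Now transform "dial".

aldi

In each case the input is transformed by: swap the front and back halves of the string.
Doing the same to "dial": "aldi".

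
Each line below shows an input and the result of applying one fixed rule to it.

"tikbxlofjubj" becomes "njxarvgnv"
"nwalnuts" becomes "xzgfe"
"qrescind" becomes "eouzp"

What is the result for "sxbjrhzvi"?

Each output is the input with this applied: shift every letter 12 places forward in the alphabet (wrapping around), then delete the first 3 characters.
Doing the same to "sxbjrhzvi": "vdtlhu".

vdtlhu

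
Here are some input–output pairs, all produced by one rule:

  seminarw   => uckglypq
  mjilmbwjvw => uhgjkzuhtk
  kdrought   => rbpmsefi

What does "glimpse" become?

cjgknqe

The pattern: swap the first and last characters, then shift every letter 2 places backward in the alphabet (wrapping around).
Working it through for "glimpse": intermediate "elimpsg", final "cjgknqe".
(Check on "kdrought": → "tdroughk" → "rbpmsefi" ✓)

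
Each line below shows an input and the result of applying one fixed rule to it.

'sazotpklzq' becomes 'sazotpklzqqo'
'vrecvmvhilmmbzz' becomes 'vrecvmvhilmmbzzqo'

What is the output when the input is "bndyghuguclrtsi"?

bndyghuguclrtsiqo

The transformation: append "qo".
"bndyghuguclrtsi" → "bndyghuguclrtsiqo".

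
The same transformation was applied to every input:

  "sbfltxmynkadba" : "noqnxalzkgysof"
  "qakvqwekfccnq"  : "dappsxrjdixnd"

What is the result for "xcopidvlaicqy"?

ldpvnyiqvcbpk

Looking at the pairs, the operation is to shift every letter 13 places forward in the alphabet (wrapping around) — i.e. ROT13, then reverse the string.
Starting from "xcopidvlaicqy": after the first operation, "kpbcvqiynvpdl"; after the second, "ldpvnyiqvcbpk".
(Check on "qakvqwekfccnq": → "dnxidjrxsppad" → "dappsxrjdixnd" ✓)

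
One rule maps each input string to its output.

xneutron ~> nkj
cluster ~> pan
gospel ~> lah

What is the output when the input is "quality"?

Looking at the pairs, the operation is to shift every letter 4 places backward in the alphabet (wrapping around), then keep only the last 3 characters.
Applying that to "quality" gives "epu".

epu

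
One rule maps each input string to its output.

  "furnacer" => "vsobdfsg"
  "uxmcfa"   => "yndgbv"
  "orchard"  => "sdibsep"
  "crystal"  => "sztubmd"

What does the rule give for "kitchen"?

judifol

Looking at the pairs, the operation is to move the first character to the end, then shift every letter 1 place forward in the alphabet (wrapping around).
For "kitchen", step one produces "itchenk"; step two turns that into "judifol".
(Check on "orchard": → "rchardo" → "sdibsep" ✓)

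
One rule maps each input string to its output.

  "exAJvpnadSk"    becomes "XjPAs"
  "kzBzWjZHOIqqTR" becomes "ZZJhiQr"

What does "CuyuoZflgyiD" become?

UUzLYd

The pattern: keep every other character starting from the second (positions 2nd, 4th, 6th, ...), then flip the case of every letter.
Starting from "CuyuoZflgyiD": after the first operation, "uuZlyD"; after the second, "UUzLYd".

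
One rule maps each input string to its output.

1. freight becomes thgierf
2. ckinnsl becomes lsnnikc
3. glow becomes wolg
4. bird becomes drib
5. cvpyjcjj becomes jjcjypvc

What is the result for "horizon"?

In each case the input is transformed by: reverse the string.
For "horizon" the result is "noziroh".

noziroh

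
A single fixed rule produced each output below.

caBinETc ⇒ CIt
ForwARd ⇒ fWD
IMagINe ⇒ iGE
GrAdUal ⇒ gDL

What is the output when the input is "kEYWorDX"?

What's happening: keep one character in every 3, starting at position 1 (positions 1st, 4th, 7th, ...), then flip the case of every letter.
"kEYWorDX" → "kWD" → "Kwd".

Kwd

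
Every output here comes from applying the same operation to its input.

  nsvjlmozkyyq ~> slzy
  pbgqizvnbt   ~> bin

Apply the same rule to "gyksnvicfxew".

The pattern: keep one character in every 3, starting at position 2 (positions 2nd, 5th, 8th, ...).
"gyksnvicfxew" → "ynce".

ynce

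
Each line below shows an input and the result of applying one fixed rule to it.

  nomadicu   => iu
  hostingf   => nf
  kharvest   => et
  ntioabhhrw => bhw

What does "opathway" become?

What's happening: keep every other character starting from the second (positions 2nd, 4th, 6th, ...), then delete the first 2 characters.
Starting from "opathway": after the first operation, "ptwy"; after the second, "wy".

wy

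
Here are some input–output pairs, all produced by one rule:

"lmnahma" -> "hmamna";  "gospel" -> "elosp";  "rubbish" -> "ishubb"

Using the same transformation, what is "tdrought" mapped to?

The rule is to delete the first character, then move the first 3 characters to the end (rotate left by 3).
"tdrought" → "ughtdro".

ughtdro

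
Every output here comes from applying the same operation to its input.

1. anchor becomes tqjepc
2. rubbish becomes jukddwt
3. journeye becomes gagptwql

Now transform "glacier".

tgkecni

The transformation: reverse the string, then shift every letter 2 places forward in the alphabet (wrapping around).
Applying both steps to "glacier": "reicalg", then "tgkecni".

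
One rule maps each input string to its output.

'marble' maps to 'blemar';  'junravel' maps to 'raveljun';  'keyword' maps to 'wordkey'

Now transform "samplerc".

Rule — move the first 3 characters to the end (rotate left by 3).
So "samplerc" becomes "plercsam".

plercsam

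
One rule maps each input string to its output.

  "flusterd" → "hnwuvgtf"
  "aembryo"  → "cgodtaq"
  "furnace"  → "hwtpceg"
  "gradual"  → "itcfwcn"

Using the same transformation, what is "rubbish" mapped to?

twddkuj

Looking at the pairs, the operation is to shift every letter 2 places forward in the alphabet (wrapping around).
Doing the same to "rubbish": "twddkuj".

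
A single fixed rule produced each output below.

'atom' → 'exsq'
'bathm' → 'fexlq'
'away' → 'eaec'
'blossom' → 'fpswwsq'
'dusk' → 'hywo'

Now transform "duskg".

Looking at the pairs, the operation is to shift every letter 4 places forward in the alphabet (wrapping around).
Doing the same to "duskg": "hywok".

hywok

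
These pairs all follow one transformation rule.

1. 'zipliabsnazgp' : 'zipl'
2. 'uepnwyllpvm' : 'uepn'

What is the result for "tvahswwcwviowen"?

tvah

The transformation: keep only the first 4 characters.
Doing the same to "tvahswwcwviowen": "tvah".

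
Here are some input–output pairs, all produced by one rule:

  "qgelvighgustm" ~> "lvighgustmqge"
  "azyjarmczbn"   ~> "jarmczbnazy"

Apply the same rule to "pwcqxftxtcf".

qxftxtcfpwc

In each case the input is transformed by: move the first 3 characters to the end (rotate left by 3).
On "pwcqxftxtcf" that produces "qxftxtcfpwc".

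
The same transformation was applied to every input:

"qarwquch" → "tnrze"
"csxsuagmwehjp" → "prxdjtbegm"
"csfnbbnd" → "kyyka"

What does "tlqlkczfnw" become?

Rule — shift every letter 3 places backward in the alphabet (wrapping around), then delete the first 3 characters.
"tlqlkczfnw" → "ihzwckt".

ihzwckt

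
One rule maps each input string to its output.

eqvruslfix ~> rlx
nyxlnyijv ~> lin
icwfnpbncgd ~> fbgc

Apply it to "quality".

ly

Rule — move the first 2 characters to the end (rotate left by 2), then keep one character in every 3, starting at position 2 (positions 2nd, 5th, 8th, ...).
On "quality": the first step gives "alityqu", and the second then gives "ly".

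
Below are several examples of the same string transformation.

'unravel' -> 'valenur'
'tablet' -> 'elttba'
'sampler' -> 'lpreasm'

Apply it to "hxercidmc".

The transformation: move the first 3 characters to the end (rotate left by 3), then swap each adjacent pair of characters (1↔2, 3↔4, ...).
Starting from "hxercidmc": after the first operation, "rcidmchxe"; after the second, "crdicmxhe".

crdicmxhe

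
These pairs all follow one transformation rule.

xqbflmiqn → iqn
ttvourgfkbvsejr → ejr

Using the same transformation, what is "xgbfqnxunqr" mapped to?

nqr

Each output is the input with this applied: keep only the last 3 characters.
So "xgbfqnxunqr" becomes "nqr".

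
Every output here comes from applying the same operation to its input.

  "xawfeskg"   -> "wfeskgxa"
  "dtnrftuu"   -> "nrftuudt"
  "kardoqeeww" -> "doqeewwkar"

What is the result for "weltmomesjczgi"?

omesjczgiweltm

The pattern: swap the front and back halves of the string, then move the last 2 characters to the front (rotate right by 2).
Working it through for "weltmomesjczgi": intermediate "esjczgiweltmom", final "omesjczgiweltm".
(Check on "dtnrftuu": → "ftuudtnr" → "nrftuudt" ✓)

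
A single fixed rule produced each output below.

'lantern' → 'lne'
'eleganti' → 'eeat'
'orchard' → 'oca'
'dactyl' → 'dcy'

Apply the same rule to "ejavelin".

eaei

What's happening: swap each adjacent pair of characters (1↔2, 3↔4, ...), then keep every other character starting from the second (positions 2nd, 4th, 6th, ...).
Starting from "ejavelin": after the first operation, "jevaleni"; after the second, "eaei".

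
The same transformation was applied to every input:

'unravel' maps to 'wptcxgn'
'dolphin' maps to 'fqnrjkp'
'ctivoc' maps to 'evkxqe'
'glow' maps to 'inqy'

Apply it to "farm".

Each output is the input with this applied: shift every letter 2 places forward in the alphabet (wrapping around).
"farm" → "hcto".

hcto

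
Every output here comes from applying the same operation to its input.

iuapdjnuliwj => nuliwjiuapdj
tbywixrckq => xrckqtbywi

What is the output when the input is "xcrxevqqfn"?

Each output is the input with this applied: swap the front and back halves of the string.
Doing the same to "xcrxevqqfn": "vqqfnxcrxe".

vqqfnxcrxe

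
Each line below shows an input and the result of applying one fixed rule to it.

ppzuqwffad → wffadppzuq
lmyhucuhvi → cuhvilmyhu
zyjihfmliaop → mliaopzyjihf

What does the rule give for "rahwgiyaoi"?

What's happening: swap the front and back halves of the string.
So "rahwgiyaoi" becomes "iyaoirahwg".

iyaoirahwg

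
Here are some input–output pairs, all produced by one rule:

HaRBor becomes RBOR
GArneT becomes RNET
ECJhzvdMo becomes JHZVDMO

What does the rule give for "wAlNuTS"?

LNUTS

Rule — delete the first 2 characters, then convert every letter to uppercase.
"wAlNuTS" → "lNuTS" → "LNUTS".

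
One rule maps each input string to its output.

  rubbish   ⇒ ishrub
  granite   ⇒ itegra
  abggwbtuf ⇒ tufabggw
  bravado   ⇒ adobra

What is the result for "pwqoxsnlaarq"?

In each case the input is transformed by: move the last 3 characters to the front (rotate right by 3), then delete the last character.
For "pwqoxsnlaarq", step one produces "arqpwqoxsnla"; step two turns that into "arqpwqoxsnl".

arqpwqoxsnl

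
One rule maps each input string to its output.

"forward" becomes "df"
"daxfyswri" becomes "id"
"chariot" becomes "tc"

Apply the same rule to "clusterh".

Looking at the pairs, the operation is to move the last character to the front, then keep only the first 2 characters.
Working it through for "clusterh": intermediate "hcluster", final "hc".

hc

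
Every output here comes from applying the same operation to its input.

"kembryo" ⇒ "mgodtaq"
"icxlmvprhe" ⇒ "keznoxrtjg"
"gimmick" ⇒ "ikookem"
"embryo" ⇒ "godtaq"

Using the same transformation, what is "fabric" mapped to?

The pattern: shift every letter 2 places forward in the alphabet (wrapping around).
So "fabric" becomes "hcdtke".

hcdtke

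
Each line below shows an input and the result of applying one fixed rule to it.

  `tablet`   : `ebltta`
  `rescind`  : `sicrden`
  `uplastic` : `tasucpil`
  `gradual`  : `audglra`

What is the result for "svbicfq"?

bcisqvf

The pattern: take characters alternately from the front and the back (1st, last, 2nd, 2nd-last, ...), then move the last 3 characters to the front (rotate right by 3).
For "svbicfq", step one produces "sqvfbci"; step two turns that into "bcisqvf".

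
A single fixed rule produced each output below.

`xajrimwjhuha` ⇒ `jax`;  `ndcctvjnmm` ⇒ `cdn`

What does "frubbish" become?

urf

What's happening: reverse the string, then keep only the last 3 characters.
For "frubbish", step one produces "hsibburf"; step two turns that into "urf".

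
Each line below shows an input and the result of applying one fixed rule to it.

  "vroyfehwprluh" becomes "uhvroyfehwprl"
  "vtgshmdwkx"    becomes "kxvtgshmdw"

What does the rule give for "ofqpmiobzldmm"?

Each output is the input with this applied: move the last 2 characters to the front (rotate right by 2).
So "ofqpmiobzldmm" becomes "mmofqpmiobzld".

mmofqpmiobzld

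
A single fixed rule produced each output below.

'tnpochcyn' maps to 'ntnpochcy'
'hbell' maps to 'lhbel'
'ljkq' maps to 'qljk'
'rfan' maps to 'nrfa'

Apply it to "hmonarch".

hhmonarc

In each case the input is transformed by: move the last character to the front.
Applying that to "hmonarch" gives "hhmonarc".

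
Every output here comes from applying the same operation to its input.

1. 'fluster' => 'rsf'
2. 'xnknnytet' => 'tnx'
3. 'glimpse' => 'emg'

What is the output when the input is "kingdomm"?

The transformation: keep one character in every 3, starting at position 1 (positions 1st, 4th, 7th, ...), then reverse the string.
Applying that to "kingdomm" gives "mgk".

mgk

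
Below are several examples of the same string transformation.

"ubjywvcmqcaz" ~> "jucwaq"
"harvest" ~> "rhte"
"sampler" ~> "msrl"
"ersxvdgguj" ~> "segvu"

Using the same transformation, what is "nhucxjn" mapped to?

unnx

The rule is to keep every other character starting from the first (positions 1st, 3rd, 5th, ...), then swap each adjacent pair of characters (1↔2, 3↔4, ...).
Starting from "nhucxjn": after the first operation, "nuxn"; after the second, "unnx".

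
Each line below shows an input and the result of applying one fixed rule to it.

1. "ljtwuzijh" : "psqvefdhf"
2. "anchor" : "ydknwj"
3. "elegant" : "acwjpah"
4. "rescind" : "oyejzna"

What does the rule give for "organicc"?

The transformation: move the first 2 characters to the end (rotate left by 2), then shift every letter 4 places backward in the alphabet (wrapping around).
So "organicc" becomes "cwjeyykn".
(Check on "anchor": → "choran" → "ydknwj" ✓)

cwjeyykn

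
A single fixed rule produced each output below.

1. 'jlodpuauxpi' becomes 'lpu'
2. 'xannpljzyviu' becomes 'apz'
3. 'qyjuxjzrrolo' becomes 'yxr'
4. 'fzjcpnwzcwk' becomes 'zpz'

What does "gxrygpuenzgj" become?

Rule — delete the last 3 characters, then keep one character in every 3, starting at position 2 (positions 2nd, 5th, 8th, ...).
Applying that to "gxrygpuenzgj" gives "xge".

xge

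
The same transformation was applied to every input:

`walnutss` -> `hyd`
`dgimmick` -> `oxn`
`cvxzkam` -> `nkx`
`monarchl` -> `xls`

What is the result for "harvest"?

What's happening: shift every letter 11 places forward in the alphabet (wrapping around), then keep one character in every 3, starting at position 1 (positions 1st, 4th, 7th, ...).
"harvest" → "sge".

sge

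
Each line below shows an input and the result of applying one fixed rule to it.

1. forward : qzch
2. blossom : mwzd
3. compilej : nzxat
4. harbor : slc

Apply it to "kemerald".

Each output is the input with this applied: shift every letter 11 places forward in the alphabet (wrapping around), then delete the last 3 characters.
Working it through for "kemerald": intermediate "vpxpclwo", final "vpxpc".

vpxpc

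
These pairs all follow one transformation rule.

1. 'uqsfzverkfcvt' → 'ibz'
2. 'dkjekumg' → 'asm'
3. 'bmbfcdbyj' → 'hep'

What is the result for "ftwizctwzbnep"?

tkv

What's happening: shift every letter 6 places forward in the alphabet (wrapping around), then keep only the last 3 characters.
For "ftwizctwzbnep", step one produces "lzcofizcfhtkv"; step two turns that into "tkv".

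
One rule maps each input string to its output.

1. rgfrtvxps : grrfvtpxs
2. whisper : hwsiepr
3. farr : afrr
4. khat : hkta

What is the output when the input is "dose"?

The pattern: swap each adjacent pair of characters (1↔2, 3↔4, ...).
On "dose" that produces "odes".

odes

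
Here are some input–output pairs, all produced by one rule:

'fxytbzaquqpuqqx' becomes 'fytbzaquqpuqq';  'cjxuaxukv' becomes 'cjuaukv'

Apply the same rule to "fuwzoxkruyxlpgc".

What's happening: remove every "x".
Doing the same to "fuwzoxkruyxlpgc": "fuwzokruylpgc".

fuwzokruylpgc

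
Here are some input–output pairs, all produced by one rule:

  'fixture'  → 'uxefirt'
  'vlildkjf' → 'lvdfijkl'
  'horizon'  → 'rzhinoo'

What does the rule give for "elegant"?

ntaeegl

The rule is to sort the characters into alphabetical order, then move the last 2 characters to the front (rotate right by 2).
So "elegant" becomes "ntaeegl".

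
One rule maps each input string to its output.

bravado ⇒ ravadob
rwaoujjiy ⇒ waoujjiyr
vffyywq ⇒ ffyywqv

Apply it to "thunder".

hundert

Each output is the input with this applied: move the first character to the end.
Doing the same to "thunder": "hundert".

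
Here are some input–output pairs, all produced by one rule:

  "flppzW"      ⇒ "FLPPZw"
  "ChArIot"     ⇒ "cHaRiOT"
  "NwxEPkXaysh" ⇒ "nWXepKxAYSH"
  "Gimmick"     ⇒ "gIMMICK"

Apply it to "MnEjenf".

mNeJENF

In each case the input is transformed by: flip the case of every letter.
So "MnEjenf" becomes "mNeJENF".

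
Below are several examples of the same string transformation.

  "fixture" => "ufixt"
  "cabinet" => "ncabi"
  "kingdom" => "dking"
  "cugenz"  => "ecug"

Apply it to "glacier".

In each case the input is transformed by: delete the last 2 characters, then move the last character to the front.
Applying both steps to "glacier": "glaci", then "iglac".
(Check on "cabinet": → "cabin" → "ncabi" ✓)

iglac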